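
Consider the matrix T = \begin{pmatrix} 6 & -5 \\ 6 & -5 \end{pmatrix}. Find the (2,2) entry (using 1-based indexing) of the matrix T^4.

-5

Characteristic polynomial: s^2 - s = s(s - 1), so the eigenvalues are 0, 1.
s=1: eigenvector (1, 1).
s=0: eigenvector (5, 6).
P = [[1, 5], [1, 6]], D = diag(1, 0), P⁻¹ = [[6, -5], [-1, 1]].
T⁴ = P·diag(1, 0)·P⁻¹ = [[6, -5], [6, -5]].
The requested entry is -5.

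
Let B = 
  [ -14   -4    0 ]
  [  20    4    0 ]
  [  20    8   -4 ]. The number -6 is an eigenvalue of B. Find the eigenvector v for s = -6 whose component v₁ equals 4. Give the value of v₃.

B + 6I = [[-8, -4, 0], [20, 10, 0], [20, 8, 2]].
Solving (B + 6I)v = 0 gives the eigenspace spanned by (4, -8, -8).
With v₁ = 4, v = (4, -8, -8), so v₃ = -8.

-8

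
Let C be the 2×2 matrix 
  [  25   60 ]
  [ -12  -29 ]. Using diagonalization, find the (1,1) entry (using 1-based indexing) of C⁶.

Characteristic polynomial: s^2 + 4s - 5 = (s - 1)(s + 5), so the eigenvalues are -5, 1.
s=1: eigenvector (5, -2).
s=-5: eigenvector (-2, 1).
P = [[5, -2], [-2, 1]], D = diag(1, -5), P⁻¹ = [[1, 2], [2, 5]].
C⁶ = P·diag(1, 15625)·P⁻¹ = [[-62495, -156240], [31248, 78121]].
The requested entry is -62495.

-62495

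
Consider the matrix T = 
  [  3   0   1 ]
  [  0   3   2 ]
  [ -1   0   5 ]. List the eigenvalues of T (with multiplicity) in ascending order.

Characteristic polynomial: p(r) = r^3 - 11r^2 + 40r - 48 = (r - 4)^2(r - 3).
Roots (with multiplicity): 3, 4, 4.

3, 4, 4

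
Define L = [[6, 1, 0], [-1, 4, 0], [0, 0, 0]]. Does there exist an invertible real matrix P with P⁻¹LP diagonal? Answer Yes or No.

No

Characteristic polynomial: p(r) = r^3 - 10r^2 + 25r = r(r - 5)^2.
r = 5 has algebraic multiplicity 2; rank(L − 5I) = 2, so geometric multiplicity = 1.
Geometric multiplicity < algebraic multiplicity, so L is not diagonalizable.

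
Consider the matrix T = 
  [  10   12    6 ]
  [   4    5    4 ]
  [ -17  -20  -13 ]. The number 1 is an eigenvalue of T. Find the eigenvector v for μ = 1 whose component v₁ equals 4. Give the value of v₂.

-2

T − 1I = [[9, 12, 6], [4, 4, 4], [-17, -20, -14]].
Solving (T − 1I)v = 0 gives the eigenspace spanned by (4, -2, -2).
With v₁ = 4, v = (4, -2, -2), so v₂ = -2.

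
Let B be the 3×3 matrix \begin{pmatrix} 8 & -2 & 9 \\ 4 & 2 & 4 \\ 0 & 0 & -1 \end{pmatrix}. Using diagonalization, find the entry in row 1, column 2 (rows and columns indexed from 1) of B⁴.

-1040

Characteristic polynomial: λ^3 - 9λ^2 + 14λ + 24 = (λ - 6)(λ - 4)(λ + 1), so the eigenvalues are -1, 4, 6.
λ=6: eigenvector (-1, -1, 0).
λ=4: eigenvector (1, 2, 0).
λ=-1: eigenvector (-1, 0, 1).
P = [[-1, 1, -1], [-1, 2, 0], [0, 0, 1]], D = diag(6, 4, -1), P⁻¹ = [[-2, 1, -2], [-1, 1, -1], [0, 0, 1]].
B⁴ = P·diag(1296, 256, 1)·P⁻¹ = [[2336, -1040, 2335], [2080, -784, 2080], [0, 0, 1]].
The requested entry is -1040.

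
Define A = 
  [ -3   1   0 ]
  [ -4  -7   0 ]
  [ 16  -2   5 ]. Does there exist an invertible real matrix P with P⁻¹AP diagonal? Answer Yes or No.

Characteristic polynomial: p(r) = r^3 + 5r^2 - 25r - 125 = (r - 5)(r + 5)^2.
r = -5 has algebraic multiplicity 2; rank(A + 5I) = 2, so geometric multiplicity = 1.
Geometric multiplicity < algebraic multiplicity, so A is not diagonalizable.

No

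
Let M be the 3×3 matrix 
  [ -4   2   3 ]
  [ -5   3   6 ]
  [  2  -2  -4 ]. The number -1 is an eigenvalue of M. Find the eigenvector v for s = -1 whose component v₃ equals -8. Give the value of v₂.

12

M + 1I = [[-3, 2, 3], [-5, 4, 6], [2, -2, -3]].
Solving (M + 1I)v = 0 gives the eigenspace spanned by (0, 12, -8).
With v₃ = -8, v = (0, 12, -8), so v₂ = 12.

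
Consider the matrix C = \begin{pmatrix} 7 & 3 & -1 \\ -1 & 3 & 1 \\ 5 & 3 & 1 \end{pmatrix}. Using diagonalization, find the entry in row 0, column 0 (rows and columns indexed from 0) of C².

41

Characteristic polynomial: t^3 - 11t^2 + 36t - 36 = (t - 6)(t - 3)(t - 2), so the eigenvalues are 2, 3, 6.
t=6: eigenvector (1, 0, 1).
t=3: eigenvector (-1, 1, -1).
t=2: eigenvector (1, -1, 2).
P = [[1, -1, 1], [0, 1, -1], [1, -1, 2]], D = diag(6, 3, 2), P⁻¹ = [[1, 1, 0], [-1, 1, 1], [-1, 0, 1]].
C² = P·diag(36, 9, 4)·P⁻¹ = [[41, 27, -5], [-5, 9, 5], [37, 27, -1]].
The requested entry is 41.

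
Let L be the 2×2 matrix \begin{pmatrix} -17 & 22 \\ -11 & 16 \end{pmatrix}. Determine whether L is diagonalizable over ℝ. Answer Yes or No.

Characteristic polynomial: p(λ) = λ^2 + λ - 30 = (λ - 5)(λ + 6).
All 2 eigenvalues are distinct, so L is diagonalizable.

Yes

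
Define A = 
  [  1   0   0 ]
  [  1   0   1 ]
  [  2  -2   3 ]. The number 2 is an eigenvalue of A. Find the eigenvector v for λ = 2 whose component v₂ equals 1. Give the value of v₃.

2

A − 2I = [[-1, 0, 0], [1, -2, 1], [2, -2, 1]].
Solving (A − 2I)v = 0 gives the eigenspace spanned by (0, 1, 2).
With v₂ = 1, v = (0, 1, 2), so v₃ = 2.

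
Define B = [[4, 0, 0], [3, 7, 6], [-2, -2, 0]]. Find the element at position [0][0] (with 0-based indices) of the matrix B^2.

Characteristic polynomial: λ^3 - 11λ^2 + 40λ - 48 = (λ - 4)^2(λ - 3), so the eigenvalues are 3, 4, 4.
λ=3: eigenvector (0, -3, 2).
λ=4: eigenvector (1, 3, -2).
λ=4: eigenvector (2, 4, -3).
P = [[0, 1, 2], [-3, 3, 4], [2, -2, -3]], D = diag(3, 4, 4), P⁻¹ = [[1, 1, 2], [1, 4, 6], [0, -2, -3]].
B² = P·diag(9, 16, 16)·P⁻¹ = [[16, 0, 0], [21, 37, 42], [-14, -14, -12]].
The requested entry is 16.

16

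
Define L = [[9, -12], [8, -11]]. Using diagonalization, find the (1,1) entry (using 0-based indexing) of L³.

Characteristic polynomial: t^2 + 2t - 3 = (t - 1)(t + 3), so the eigenvalues are -3, 1.
t=1: eigenvector (-3, -2).
t=-3: eigenvector (1, 1).
P = [[-3, 1], [-2, 1]], D = diag(1, -3), P⁻¹ = [[-1, 1], [-2, 3]].
L³ = P·diag(1, -27)·P⁻¹ = [[57, -84], [56, -83]].
The requested entry is -83.

-83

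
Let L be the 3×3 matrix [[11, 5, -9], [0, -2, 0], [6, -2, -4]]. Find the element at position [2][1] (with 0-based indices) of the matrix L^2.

42

Characteristic polynomial: λ^3 - 5λ^2 - 4λ + 20 = (λ - 5)(λ - 2)(λ + 2), so the eigenvalues are -2, 2, 5.
λ=5: eigenvector (3, 0, 2).
λ=-2: eigenvector (1, 1, 2).
λ=2: eigenvector (1, 0, 1).
P = [[3, 1, 1], [0, 1, 0], [2, 2, 1]], D = diag(5, -2, 2), P⁻¹ = [[1, 1, -1], [0, 1, 0], [-2, -4, 3]].
L² = P·diag(25, 4, 4)·P⁻¹ = [[67, 63, -63], [0, 4, 0], [42, 42, -38]].
The requested entry is 42.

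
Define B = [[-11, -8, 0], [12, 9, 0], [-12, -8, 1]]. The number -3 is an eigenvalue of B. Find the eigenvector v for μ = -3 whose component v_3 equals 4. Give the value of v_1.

4

B + 3I = [[-8, -8, 0], [12, 12, 0], [-12, -8, 4]].
Solving (B + 3I)v = 0 gives the eigenspace spanned by (4, -4, 4).
With v_3 = 4, v = (4, -4, 4), so v_1 = 4.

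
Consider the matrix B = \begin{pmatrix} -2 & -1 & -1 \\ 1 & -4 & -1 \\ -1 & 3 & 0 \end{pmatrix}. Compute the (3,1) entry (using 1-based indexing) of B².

5

Characteristic polynomial: t^3 + 6t^2 + 11t + 6 = (t + 1)(t + 2)(t + 3), so the eigenvalues are -3, -2, -1.
t=-2: eigenvector (1, 1, -1).
t=-3: eigenvector (0, 1, -1).
t=-1: eigenvector (-1, -1, 2).
P = [[1, 0, -1], [1, 1, -1], [-1, -1, 2]], D = diag(-2, -3, -1), P⁻¹ = [[1, 1, 1], [-1, 1, 0], [0, 1, 1]].
B² = P·diag(4, 9, 1)·P⁻¹ = [[4, 3, 3], [-5, 12, 3], [5, -11, -2]].
The requested entry is 5.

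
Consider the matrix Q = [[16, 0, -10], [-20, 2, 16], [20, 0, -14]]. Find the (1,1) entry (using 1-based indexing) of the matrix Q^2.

56

Characteristic polynomial: μ^3 - 4μ^2 - 20μ + 48 = (μ - 6)(μ - 2)(μ + 4), so the eigenvalues are -4, 2, 6.
μ=-4: eigenvector (-1, 2, -2).
μ=2: eigenvector (0, 1, 0).
μ=6: eigenvector (1, -1, 1).
P = [[-1, 0, 1], [2, 1, -1], [-2, 0, 1]], D = diag(-4, 2, 6), P⁻¹ = [[1, 0, -1], [0, 1, 1], [2, 0, -1]].
Q² = P·diag(16, 4, 36)·P⁻¹ = [[56, 0, -20], [-40, 4, 8], [40, 0, -4]].
The requested entry is 56.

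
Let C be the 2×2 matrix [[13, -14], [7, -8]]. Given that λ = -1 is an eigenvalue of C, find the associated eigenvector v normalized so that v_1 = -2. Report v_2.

-2

C + 1I = [[14, -14], [7, -7]].
Solving (C + 1I)v = 0 gives the eigenspace spanned by (-2, -2).
With v_1 = -2, v = (-2, -2), so v_2 = -2.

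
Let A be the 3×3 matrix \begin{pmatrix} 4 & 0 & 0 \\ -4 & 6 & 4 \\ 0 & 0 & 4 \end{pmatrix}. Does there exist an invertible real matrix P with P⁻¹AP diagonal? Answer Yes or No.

Yes

Characteristic polynomial: p(t) = t^3 - 14t^2 + 64t - 96 = (t - 6)(t - 4)^2.
t = 4 has algebraic multiplicity 2; rank(A − 4I) = 1, so geometric multiplicity = 2.
Every eigenvalue has geometric = algebraic multiplicity, so A is diagonalizable.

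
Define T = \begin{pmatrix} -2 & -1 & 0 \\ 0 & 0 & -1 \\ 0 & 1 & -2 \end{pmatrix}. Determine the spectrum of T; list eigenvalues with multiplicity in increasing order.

-2, -1, -1

Characteristic polynomial: p(μ) = μ^3 + 4μ^2 + 5μ + 2 = (μ + 1)^2(μ + 2).
Roots (with multiplicity): -2, -1, -1.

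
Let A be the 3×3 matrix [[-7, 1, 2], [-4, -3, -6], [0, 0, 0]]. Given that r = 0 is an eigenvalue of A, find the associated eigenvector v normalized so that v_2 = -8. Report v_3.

A = [[-7, 1, 2], [-4, -3, -6], [0, 0, 0]].
Solving (A)v = 0 gives the eigenspace spanned by (0, -8, 4).
With v_2 = -8, v = (0, -8, 4), so v_3 = 4.

4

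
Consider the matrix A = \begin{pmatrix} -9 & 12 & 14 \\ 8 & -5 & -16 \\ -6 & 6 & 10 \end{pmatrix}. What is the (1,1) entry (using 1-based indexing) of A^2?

Characteristic polynomial: λ^3 + 4λ^2 - 11λ - 30 = (λ - 3)(λ + 2)(λ + 5), so the eigenvalues are -5, -2, 3.
λ=3: eigenvector (1, 1, 0).
λ=-5: eigenvector (-4, 1, -2).
λ=-2: eigenvector (2, 0, 1).
P = [[1, -4, 2], [1, 1, 0], [0, -2, 1]], D = diag(3, -5, -2), P⁻¹ = [[1, 0, -2], [-1, 1, 2], [-2, 2, 5]].
A² = P·diag(9, 25, 4)·P⁻¹ = [[93, -84, -178], [-16, 25, 32], [42, -42, -80]].
The requested entry is 93.

93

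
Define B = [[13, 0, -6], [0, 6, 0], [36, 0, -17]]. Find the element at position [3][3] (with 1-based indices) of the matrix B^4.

Characteristic polynomial: λ^3 - 2λ^2 - 29λ + 30 = (λ - 6)(λ - 1)(λ + 5), so the eigenvalues are -5, 1, 6.
λ=1: eigenvector (-1, 0, -2).
λ=6: eigenvector (0, 1, 0).
λ=-5: eigenvector (1, 0, 3).
P = [[-1, 0, 1], [0, 1, 0], [-2, 0, 3]], D = diag(1, 6, -5), P⁻¹ = [[-3, 0, 1], [0, 1, 0], [-2, 0, 1]].
B⁴ = P·diag(1, 1296, 625)·P⁻¹ = [[-1247, 0, 624], [0, 1296, 0], [-3744, 0, 1873]].
The requested entry is 1873.

1873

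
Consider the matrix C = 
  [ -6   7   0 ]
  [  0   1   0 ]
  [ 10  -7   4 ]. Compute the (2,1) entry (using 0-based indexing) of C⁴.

Characteristic polynomial: t^3 + t^2 - 26t + 24 = (t - 4)(t - 1)(t + 6), so the eigenvalues are -6, 1, 4.
t=-6: eigenvector (1, 0, -1).
t=1: eigenvector (1, 1, -1).
t=4: eigenvector (0, 0, 1).
P = [[1, 1, 0], [0, 1, 0], [-1, -1, 1]], D = diag(-6, 1, 4), P⁻¹ = [[1, -1, 0], [0, 1, 0], [1, 0, 1]].
C⁴ = P·diag(1296, 1, 256)·P⁻¹ = [[1296, -1295, 0], [0, 1, 0], [-1040, 1295, 256]].
The requested entry is 1295.

1295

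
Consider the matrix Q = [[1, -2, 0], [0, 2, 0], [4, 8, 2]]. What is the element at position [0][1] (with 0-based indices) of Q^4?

-30

Characteristic polynomial: t^3 - 5t^2 + 8t - 4 = (t - 2)^2(t - 1), so the eigenvalues are 1, 2, 2.
t=1: eigenvector (1, 0, -4).
t=2: eigenvector (-2, 1, 7).
t=2: eigenvector (0, 0, 1).
P = [[1, -2, 0], [0, 1, 0], [-4, 7, 1]], D = diag(1, 2, 2), P⁻¹ = [[1, 2, 0], [0, 1, 0], [4, 1, 1]].
Q⁴ = P·diag(1, 16, 16)·P⁻¹ = [[1, -30, 0], [0, 16, 0], [60, 120, 16]].
The requested entry is -30.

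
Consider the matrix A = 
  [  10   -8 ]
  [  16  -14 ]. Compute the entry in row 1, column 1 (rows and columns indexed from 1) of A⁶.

-46528

Characteristic polynomial: r^2 + 4r - 12 = (r - 2)(r + 6), so the eigenvalues are -6, 2.
r=-6: eigenvector (1, 2).
r=2: eigenvector (1, 1).
P = [[1, 1], [2, 1]], D = diag(-6, 2), P⁻¹ = [[-1, 1], [2, -1]].
A⁶ = P·diag(46656, 64)·P⁻¹ = [[-46528, 46592], [-93184, 93248]].
The requested entry is -46528.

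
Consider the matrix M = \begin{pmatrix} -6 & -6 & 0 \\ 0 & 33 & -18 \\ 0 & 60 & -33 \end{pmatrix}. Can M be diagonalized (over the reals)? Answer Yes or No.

Characteristic polynomial: p(t) = t^3 + 6t^2 - 9t - 54 = (t - 3)(t + 3)(t + 6).
All 3 eigenvalues are distinct, so M is diagonalizable.

Yes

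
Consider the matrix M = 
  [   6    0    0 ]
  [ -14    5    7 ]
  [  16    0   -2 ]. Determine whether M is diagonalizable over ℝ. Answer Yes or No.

Yes

Characteristic polynomial: p(r) = r^3 - 9r^2 + 8r + 60 = (r - 6)(r - 5)(r + 2).
All 3 eigenvalues are distinct, so M is diagonalizable.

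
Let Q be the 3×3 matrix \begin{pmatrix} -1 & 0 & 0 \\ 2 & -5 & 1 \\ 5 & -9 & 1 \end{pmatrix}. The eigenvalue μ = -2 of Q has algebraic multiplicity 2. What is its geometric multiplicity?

Q + 2I = [[1, 0, 0], [2, -3, 1], [5, -9, 3]].
This matrix has rank 2, so its null space has dimension 3 − 2 = 1.

1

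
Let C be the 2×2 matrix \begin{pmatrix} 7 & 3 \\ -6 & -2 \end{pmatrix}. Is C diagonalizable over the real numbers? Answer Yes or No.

Yes

Characteristic polynomial: p(λ) = λ^2 - 5λ + 4 = (λ - 4)(λ - 1).
All 2 eigenvalues are distinct, so C is diagonalizable.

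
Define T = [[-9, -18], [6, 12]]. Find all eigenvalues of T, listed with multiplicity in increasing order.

0, 3

Characteristic polynomial: p(λ) = λ^2 - 3λ = λ(λ - 3).
Roots (with multiplicity): 0, 3.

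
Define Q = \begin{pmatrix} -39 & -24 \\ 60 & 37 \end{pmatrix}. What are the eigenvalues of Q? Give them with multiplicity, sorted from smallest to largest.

Characteristic polynomial: p(r) = r^2 + 2r - 3 = (r - 1)(r + 3).
Roots (with multiplicity): -3, 1.

-3, 1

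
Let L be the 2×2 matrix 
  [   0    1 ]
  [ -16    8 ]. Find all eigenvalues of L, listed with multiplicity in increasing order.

4, 4

Characteristic polynomial: p(t) = t^2 - 8t + 16 = (t - 4)^2.
Roots (with multiplicity): 4, 4.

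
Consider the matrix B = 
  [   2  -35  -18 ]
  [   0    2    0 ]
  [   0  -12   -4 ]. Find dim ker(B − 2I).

1

B − 2I = [[0, -35, -18], [0, 0, 0], [0, -12, -6]].
This matrix has rank 2, so its null space has dimension 3 − 2 = 1.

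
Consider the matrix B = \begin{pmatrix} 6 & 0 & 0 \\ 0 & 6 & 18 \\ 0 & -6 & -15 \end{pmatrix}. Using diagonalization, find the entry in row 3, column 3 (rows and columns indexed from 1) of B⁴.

4941

Characteristic polynomial: r^3 + 3r^2 - 36r - 108 = (r - 6)(r + 3)(r + 6), so the eigenvalues are -6, -3, 6.
r=6: eigenvector (1, 0, 0).
r=-6: eigenvector (0, -3, 2).
r=-3: eigenvector (0, -2, 1).
P = [[1, 0, 0], [0, -3, -2], [0, 2, 1]], D = diag(6, -6, -3), P⁻¹ = [[1, 0, 0], [0, 1, 2], [0, -2, -3]].
B⁴ = P·diag(1296, 1296, 81)·P⁻¹ = [[1296, 0, 0], [0, -3564, -7290], [0, 2430, 4941]].
The requested entry is 4941.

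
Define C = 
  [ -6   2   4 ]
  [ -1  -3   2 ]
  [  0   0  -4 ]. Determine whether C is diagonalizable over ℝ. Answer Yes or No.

Characteristic polynomial: p(s) = s^3 + 13s^2 + 56s + 80 = (s + 4)^2(s + 5).
s = -4 has algebraic multiplicity 2; rank(C + 4I) = 1, so geometric multiplicity = 2.
Every eigenvalue has geometric = algebraic multiplicity, so C is diagonalizable.

Yes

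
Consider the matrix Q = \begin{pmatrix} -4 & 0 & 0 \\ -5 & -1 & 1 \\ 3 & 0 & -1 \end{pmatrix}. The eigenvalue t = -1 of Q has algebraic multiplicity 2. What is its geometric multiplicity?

Q + 1I = [[-3, 0, 0], [-5, 0, 1], [3, 0, 0]].
This matrix has rank 2, so its null space has dimension 3 − 2 = 1.

1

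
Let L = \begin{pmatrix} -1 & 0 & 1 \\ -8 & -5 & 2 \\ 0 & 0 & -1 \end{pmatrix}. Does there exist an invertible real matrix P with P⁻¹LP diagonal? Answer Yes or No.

No

Characteristic polynomial: p(μ) = μ^3 + 7μ^2 + 11μ + 5 = (μ + 1)^2(μ + 5).
μ = -1 has algebraic multiplicity 2; rank(L + 1I) = 2, so geometric multiplicity = 1.
Geometric multiplicity < algebraic multiplicity, so L is not diagonalizable.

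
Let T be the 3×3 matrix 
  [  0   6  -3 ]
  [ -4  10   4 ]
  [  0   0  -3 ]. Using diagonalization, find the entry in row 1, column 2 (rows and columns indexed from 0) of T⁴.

Characteristic polynomial: λ^3 - 7λ^2 - 6λ + 72 = (λ - 6)(λ - 4)(λ + 3), so the eigenvalues are -3, 4, 6.
λ=-3: eigenvector (1, 0, 1).
λ=6: eigenvector (1, 1, 0).
λ=4: eigenvector (3, 2, 0).
P = [[1, 1, 3], [0, 1, 2], [1, 0, 0]], D = diag(-3, 6, 4), P⁻¹ = [[0, 0, 1], [-2, 3, 2], [1, -1, -1]].
T⁴ = P·diag(81, 1296, 256)·P⁻¹ = [[-1824, 3120, 1905], [-2080, 3376, 2080], [0, 0, 81]].
The requested entry is 2080.

2080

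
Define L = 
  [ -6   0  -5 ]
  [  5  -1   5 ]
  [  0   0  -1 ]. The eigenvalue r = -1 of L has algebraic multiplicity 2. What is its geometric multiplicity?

2

L + 1I = [[-5, 0, -5], [5, 0, 5], [0, 0, 0]].
This matrix has rank 1, so its null space has dimension 3 − 1 = 2.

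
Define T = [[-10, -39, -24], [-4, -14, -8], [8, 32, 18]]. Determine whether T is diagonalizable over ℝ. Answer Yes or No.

No

Characteristic polynomial: p(r) = r^3 + 6r^2 - 32 = (r - 2)(r + 4)^2.
r = -4 has algebraic multiplicity 2; rank(T + 4I) = 2, so geometric multiplicity = 1.
Geometric multiplicity < algebraic multiplicity, so T is not diagonalizable.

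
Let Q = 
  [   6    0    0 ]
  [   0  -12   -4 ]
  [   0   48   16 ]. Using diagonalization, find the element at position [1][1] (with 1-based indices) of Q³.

Characteristic polynomial: r^3 - 10r^2 + 24r = r(r - 6)(r - 4), so the eigenvalues are 0, 4, 6.
r=6: eigenvector (1, 0, 0).
r=4: eigenvector (0, -1, 4).
r=0: eigenvector (0, -1, 3).
P = [[1, 0, 0], [0, -1, -1], [0, 4, 3]], D = diag(6, 4, 0), P⁻¹ = [[1, 0, 0], [0, 3, 1], [0, -4, -1]].
Q³ = P·diag(216, 64, 0)·P⁻¹ = [[216, 0, 0], [0, -192, -64], [0, 768, 256]].
The requested entry is 216.

216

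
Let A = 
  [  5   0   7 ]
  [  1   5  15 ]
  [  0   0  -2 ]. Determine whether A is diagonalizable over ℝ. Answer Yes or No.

No

Characteristic polynomial: p(s) = s^3 - 8s^2 + 5s + 50 = (s - 5)^2(s + 2).
s = 5 has algebraic multiplicity 2; rank(A − 5I) = 2, so geometric multiplicity = 1.
Geometric multiplicity < algebraic multiplicity, so A is not diagonalizable.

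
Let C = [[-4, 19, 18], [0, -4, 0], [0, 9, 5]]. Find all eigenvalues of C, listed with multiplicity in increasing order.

-4, -4, 5

Characteristic polynomial: p(λ) = λ^3 + 3λ^2 - 24λ - 80 = (λ - 5)(λ + 4)^2.
Roots (with multiplicity): -4, -4, 5.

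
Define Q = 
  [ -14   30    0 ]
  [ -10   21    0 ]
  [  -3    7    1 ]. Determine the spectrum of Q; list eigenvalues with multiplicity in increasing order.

1, 1, 6

Characteristic polynomial: p(s) = s^3 - 8s^2 + 13s - 6 = (s - 6)(s - 1)^2.
Roots (with multiplicity): 1, 1, 6.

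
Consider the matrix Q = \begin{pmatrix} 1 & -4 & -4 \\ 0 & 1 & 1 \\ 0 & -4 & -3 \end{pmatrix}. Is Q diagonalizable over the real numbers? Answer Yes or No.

Characteristic polynomial: p(μ) = μ^3 + μ^2 - μ - 1 = (μ - 1)(μ + 1)^2.
μ = -1 has algebraic multiplicity 2; rank(Q + 1I) = 2, so geometric multiplicity = 1.
Geometric multiplicity < algebraic multiplicity, so Q is not diagonalizable.

No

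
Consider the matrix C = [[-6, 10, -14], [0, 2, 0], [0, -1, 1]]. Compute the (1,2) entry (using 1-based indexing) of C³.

Characteristic polynomial: t^3 + 3t^2 - 16t + 12 = (t - 2)(t - 1)(t + 6), so the eigenvalues are -6, 1, 2.
t=-6: eigenvector (1, 0, 0).
t=1: eigenvector (-2, 0, 1).
t=2: eigenvector (3, 1, -1).
P = [[1, -2, 3], [0, 0, 1], [0, 1, -1]], D = diag(-6, 1, 2), P⁻¹ = [[1, -1, 2], [0, 1, 1], [0, 1, 0]].
C³ = P·diag(-216, 1, 8)·P⁻¹ = [[-216, 238, -434], [0, 8, 0], [0, -7, 1]].
The requested entry is 238.

238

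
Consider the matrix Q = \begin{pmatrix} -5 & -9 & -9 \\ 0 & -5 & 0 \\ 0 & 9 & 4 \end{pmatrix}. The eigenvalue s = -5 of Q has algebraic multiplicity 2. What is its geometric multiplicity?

2

Q + 5I = [[0, -9, -9], [0, 0, 0], [0, 9, 9]].
This matrix has rank 1, so its null space has dimension 3 − 1 = 2.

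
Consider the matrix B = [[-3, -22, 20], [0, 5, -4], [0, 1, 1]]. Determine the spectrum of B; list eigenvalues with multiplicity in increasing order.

-3, 3, 3

Characteristic polynomial: p(r) = r^3 - 3r^2 - 9r + 27 = (r - 3)^2(r + 3).
Roots (with multiplicity): -3, 3, 3.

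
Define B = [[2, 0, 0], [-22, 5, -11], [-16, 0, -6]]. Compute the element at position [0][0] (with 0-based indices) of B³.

8

Characteristic polynomial: λ^3 - λ^2 - 32λ + 60 = (λ - 5)(λ - 2)(λ + 6), so the eigenvalues are -6, 2, 5.
λ=2: eigenvector (1, 0, -2).
λ=5: eigenvector (0, 1, 0).
λ=-6: eigenvector (0, 1, 1).
P = [[1, 0, 0], [0, 1, 1], [-2, 0, 1]], D = diag(2, 5, -6), P⁻¹ = [[1, 0, 0], [-2, 1, -1], [2, 0, 1]].
B³ = P·diag(8, 125, -216)·P⁻¹ = [[8, 0, 0], [-682, 125, -341], [-448, 0, -216]].
The requested entry is 8.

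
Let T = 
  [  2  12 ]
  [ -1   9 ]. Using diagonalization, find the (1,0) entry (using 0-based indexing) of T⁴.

-671

Characteristic polynomial: μ^2 - 11μ + 30 = (μ - 6)(μ - 5), so the eigenvalues are 5, 6.
μ=5: eigenvector (4, 1).
μ=6: eigenvector (3, 1).
P = [[4, 3], [1, 1]], D = diag(5, 6), P⁻¹ = [[1, -3], [-1, 4]].
T⁴ = P·diag(625, 1296)·P⁻¹ = [[-1388, 8052], [-671, 3309]].
The requested entry is -671.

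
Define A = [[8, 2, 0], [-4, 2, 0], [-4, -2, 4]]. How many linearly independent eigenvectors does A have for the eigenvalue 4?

A − 4I = [[4, 2, 0], [-4, -2, 0], [-4, -2, 0]].
This matrix has rank 1, so its null space has dimension 3 − 1 = 2.

2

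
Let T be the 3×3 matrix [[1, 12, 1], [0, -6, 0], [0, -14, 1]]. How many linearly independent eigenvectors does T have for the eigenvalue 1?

1

T − 1I = [[0, 12, 1], [0, -7, 0], [0, -14, 0]].
This matrix has rank 2, so its null space has dimension 3 − 2 = 1.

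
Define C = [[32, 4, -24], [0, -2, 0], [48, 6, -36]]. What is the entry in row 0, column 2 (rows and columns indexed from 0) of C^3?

Characteristic polynomial: μ^3 + 6μ^2 + 8μ = μ(μ + 2)(μ + 4), so the eigenvalues are -4, -2, 0.
μ=-4: eigenvector (-2, 0, -3).
μ=-2: eigenvector (2, 1, 3).
μ=0: eigenvector (-3, 0, -4).
P = [[-2, 2, -3], [0, 1, 0], [-3, 3, -4]], D = diag(-4, -2, 0), P⁻¹ = [[4, 1, -3], [0, 1, 0], [-3, 0, 2]].
C³ = P·diag(-64, -8, 0)·P⁻¹ = [[512, 112, -384], [0, -8, 0], [768, 168, -576]].
The requested entry is -384.

-384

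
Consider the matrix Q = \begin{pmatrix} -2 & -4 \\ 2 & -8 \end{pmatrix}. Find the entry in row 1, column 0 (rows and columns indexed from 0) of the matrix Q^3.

152

Characteristic polynomial: μ^2 + 10μ + 24 = (μ + 4)(μ + 6), so the eigenvalues are -6, -4.
μ=-6: eigenvector (-1, -1).
μ=-4: eigenvector (2, 1).
P = [[-1, 2], [-1, 1]], D = diag(-6, -4), P⁻¹ = [[1, -2], [1, -1]].
Q³ = P·diag(-216, -64)·P⁻¹ = [[88, -304], [152, -368]].
The requested entry is 152.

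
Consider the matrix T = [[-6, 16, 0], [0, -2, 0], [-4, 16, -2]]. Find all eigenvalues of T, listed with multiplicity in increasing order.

-6, -2, -2

Characteristic polynomial: p(λ) = λ^3 + 10λ^2 + 28λ + 24 = (λ + 2)^2(λ + 6).
Roots (with multiplicity): -6, -2, -2.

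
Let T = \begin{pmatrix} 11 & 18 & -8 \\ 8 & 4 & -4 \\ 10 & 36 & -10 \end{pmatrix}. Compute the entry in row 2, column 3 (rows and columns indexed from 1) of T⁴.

-2080

Characteristic polynomial: μ^3 - 5μ^2 - 26μ + 120 = (μ - 6)(μ - 4)(μ + 5), so the eigenvalues are -5, 4, 6.
μ=-5: eigenvector (1, 0, 2).
μ=4: eigenvector (2, 1, 4).
μ=6: eigenvector (-4, -2, -7).
P = [[1, 2, -4], [0, 1, -2], [2, 4, -7]], D = diag(-5, 4, 6), P⁻¹ = [[1, -2, 0], [-4, 1, 2], [-2, 0, 1]].
T⁴ = P·diag(625, 256, 1296)·P⁻¹ = [[8945, -738, -4160], [4160, 256, -2080], [15298, -1476, -7024]].
The requested entry is -2080.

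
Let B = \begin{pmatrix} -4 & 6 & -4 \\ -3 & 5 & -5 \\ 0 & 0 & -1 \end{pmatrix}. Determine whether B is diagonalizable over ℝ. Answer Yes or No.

Characteristic polynomial: p(μ) = μ^3 - 3μ - 2 = (μ - 2)(μ + 1)^2.
μ = -1 has algebraic multiplicity 2; rank(B + 1I) = 2, so geometric multiplicity = 1.
Geometric multiplicity < algebraic multiplicity, so B is not diagonalizable.

No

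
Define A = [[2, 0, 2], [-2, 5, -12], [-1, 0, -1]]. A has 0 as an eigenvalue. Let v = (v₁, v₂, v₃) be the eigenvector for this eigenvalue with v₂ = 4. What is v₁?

-2

A = [[2, 0, 2], [-2, 5, -12], [-1, 0, -1]].
Solving (A)v = 0 gives the eigenspace spanned by (-2, 4, 2).
With v₂ = 4, v = (-2, 4, 2), so v₁ = -2.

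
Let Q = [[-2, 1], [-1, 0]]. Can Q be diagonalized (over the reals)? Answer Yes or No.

Characteristic polynomial: p(μ) = μ^2 + 2μ + 1 = (μ + 1)^2.
μ = -1 has algebraic multiplicity 2; rank(Q + 1I) = 1, so geometric multiplicity = 1.
Geometric multiplicity < algebraic multiplicity, so Q is not diagonalizable.

No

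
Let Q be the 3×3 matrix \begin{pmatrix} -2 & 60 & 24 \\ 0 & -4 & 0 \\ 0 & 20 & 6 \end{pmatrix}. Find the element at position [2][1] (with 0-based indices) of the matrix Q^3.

560

Characteristic polynomial: s^3 - 28s - 48 = (s - 6)(s + 2)(s + 4), so the eigenvalues are -4, -2, 6.
s=6: eigenvector (3, 0, 1).
s=-4: eigenvector (-6, 1, -2).
s=-2: eigenvector (1, 0, 0).
P = [[3, -6, 1], [0, 1, 0], [1, -2, 0]], D = diag(6, -4, -2), P⁻¹ = [[0, 2, 1], [0, 1, 0], [1, 0, -3]].
Q³ = P·diag(216, -64, -8)·P⁻¹ = [[-8, 1680, 672], [0, -64, 0], [0, 560, 216]].
The requested entry is 560.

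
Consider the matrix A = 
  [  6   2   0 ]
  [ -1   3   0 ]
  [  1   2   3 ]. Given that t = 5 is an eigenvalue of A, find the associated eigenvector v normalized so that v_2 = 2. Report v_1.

A − 5I = [[1, 2, 0], [-1, -2, 0], [1, 2, -2]].
Solving (A − 5I)v = 0 gives the eigenspace spanned by (-4, 2, 0).
With v_2 = 2, v = (-4, 2, 0), so v_1 = -4.

-4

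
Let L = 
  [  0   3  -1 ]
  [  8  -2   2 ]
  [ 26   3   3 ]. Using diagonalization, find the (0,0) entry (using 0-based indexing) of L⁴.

Characteristic polynomial: λ^3 - λ^2 - 10λ - 8 = (λ - 4)(λ + 1)(λ + 2), so the eigenvalues are -2, -1, 4.
λ=4: eigenvector (0, 1, 3).
λ=-2: eigenvector (1, -2, -4).
λ=-1: eigenvector (-1, 2, 5).
P = [[0, 1, -1], [1, -2, 2], [3, -4, 5]], D = diag(4, -2, -1), P⁻¹ = [[2, 1, 0], [-1, -3, 1], [-2, -3, 1]].
L⁴ = P·diag(256, 16, 1)·P⁻¹ = [[-14, -45, 15], [540, 346, -30], [1590, 945, -59]].
The requested entry is -14.

-14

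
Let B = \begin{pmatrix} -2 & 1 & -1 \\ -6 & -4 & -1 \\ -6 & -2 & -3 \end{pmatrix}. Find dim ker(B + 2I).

B + 2I = [[0, 1, -1], [-6, -2, -1], [-6, -2, -1]].
This matrix has rank 2, so its null space has dimension 3 − 2 = 1.

1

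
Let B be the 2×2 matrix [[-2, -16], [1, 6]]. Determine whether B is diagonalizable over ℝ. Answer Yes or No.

Characteristic polynomial: p(μ) = μ^2 - 4μ + 4 = (μ - 2)^2.
μ = 2 has algebraic multiplicity 2; rank(B − 2I) = 1, so geometric multiplicity = 1.
Geometric multiplicity < algebraic multiplicity, so B is not diagonalizable.

No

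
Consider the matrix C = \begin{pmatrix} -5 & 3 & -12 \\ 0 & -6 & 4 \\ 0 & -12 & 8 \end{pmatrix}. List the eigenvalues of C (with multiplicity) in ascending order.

Characteristic polynomial: p(λ) = λ^3 + 3λ^2 - 10λ = λ(λ - 2)(λ + 5).
Roots (with multiplicity): -5, 0, 2.

-5, 0, 2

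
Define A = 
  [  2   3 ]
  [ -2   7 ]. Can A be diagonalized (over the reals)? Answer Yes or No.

Characteristic polynomial: p(s) = s^2 - 9s + 20 = (s - 5)(s - 4).
All 2 eigenvalues are distinct, so A is diagonalizable.

Yes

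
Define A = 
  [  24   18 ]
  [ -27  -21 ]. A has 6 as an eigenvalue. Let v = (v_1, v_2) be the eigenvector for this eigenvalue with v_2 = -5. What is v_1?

A − 6I = [[18, 18], [-27, -27]].
Solving (A − 6I)v = 0 gives the eigenspace spanned by (5, -5).
With v_2 = -5, v = (5, -5), so v_1 = 5.

5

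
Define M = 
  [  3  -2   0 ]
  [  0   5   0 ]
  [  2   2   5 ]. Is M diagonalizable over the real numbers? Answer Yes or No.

Yes

Characteristic polynomial: p(t) = t^3 - 13t^2 + 55t - 75 = (t - 5)^2(t - 3).
t = 5 has algebraic multiplicity 2; rank(M − 5I) = 1, so geometric multiplicity = 2.
Every eigenvalue has geometric = algebraic multiplicity, so M is diagonalizable.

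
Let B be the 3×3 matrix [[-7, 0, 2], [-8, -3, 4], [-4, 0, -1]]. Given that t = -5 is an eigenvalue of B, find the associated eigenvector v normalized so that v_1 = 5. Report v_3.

B + 5I = [[-2, 0, 2], [-8, 2, 4], [-4, 0, 4]].
Solving (B + 5I)v = 0 gives the eigenspace spanned by (5, 10, 5).
With v_1 = 5, v = (5, 10, 5), so v_3 = 5.

5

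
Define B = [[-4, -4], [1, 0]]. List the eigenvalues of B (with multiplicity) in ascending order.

-2, -2

Characteristic polynomial: p(λ) = λ^2 + 4λ + 4 = (λ + 2)^2.
Roots (with multiplicity): -2, -2.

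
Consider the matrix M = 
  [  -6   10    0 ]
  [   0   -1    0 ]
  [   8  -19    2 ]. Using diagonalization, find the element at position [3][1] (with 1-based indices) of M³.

224

Characteristic polynomial: s^3 + 5s^2 - 8s - 12 = (s - 2)(s + 1)(s + 6), so the eigenvalues are -6, -1, 2.
s=-6: eigenvector (1, 0, -1).
s=-1: eigenvector (2, 1, 1).
s=2: eigenvector (0, 0, 1).
P = [[1, 2, 0], [0, 1, 0], [-1, 1, 1]], D = diag(-6, -1, 2), P⁻¹ = [[1, -2, 0], [0, 1, 0], [1, -3, 1]].
M³ = P·diag(-216, -1, 8)·P⁻¹ = [[-216, 430, 0], [0, -1, 0], [224, -457, 8]].
The requested entry is 224.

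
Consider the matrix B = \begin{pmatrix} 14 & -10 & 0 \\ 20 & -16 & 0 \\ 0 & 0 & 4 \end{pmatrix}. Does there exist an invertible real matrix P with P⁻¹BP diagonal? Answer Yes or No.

Characteristic polynomial: p(λ) = λ^3 - 2λ^2 - 32λ + 96 = (λ - 4)^2(λ + 6).
λ = 4 has algebraic multiplicity 2; rank(B − 4I) = 1, so geometric multiplicity = 2.
Every eigenvalue has geometric = algebraic multiplicity, so B is diagonalizable.

Yes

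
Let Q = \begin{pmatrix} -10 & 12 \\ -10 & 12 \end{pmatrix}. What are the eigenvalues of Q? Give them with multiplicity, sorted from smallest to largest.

0, 2

Characteristic polynomial: p(r) = r^2 - 2r = r(r - 2).
Roots (with multiplicity): 0, 2.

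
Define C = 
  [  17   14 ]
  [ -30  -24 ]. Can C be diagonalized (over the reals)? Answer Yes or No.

Characteristic polynomial: p(λ) = λ^2 + 7λ + 12 = (λ + 3)(λ + 4).
All 2 eigenvalues are distinct, so C is diagonalizable.

Yes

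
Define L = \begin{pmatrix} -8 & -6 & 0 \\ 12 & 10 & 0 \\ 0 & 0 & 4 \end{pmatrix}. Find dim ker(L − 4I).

2

L − 4I = [[-12, -6, 0], [12, 6, 0], [0, 0, 0]].
This matrix has rank 1, so its null space has dimension 3 − 1 = 2.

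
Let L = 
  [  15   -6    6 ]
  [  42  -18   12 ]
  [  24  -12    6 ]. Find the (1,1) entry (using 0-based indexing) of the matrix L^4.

Characteristic polynomial: s^3 - 3s^2 - 36s + 108 = (s - 6)(s - 3)(s + 6), so the eigenvalues are -6, 3, 6.
s=3: eigenvector (1, 2, 0).
s=-6: eigenvector (0, 1, 1).
s=6: eigenvector (2, 4, 1).
P = [[1, 0, 2], [2, 1, 4], [0, 1, 1]], D = diag(3, -6, 6), P⁻¹ = [[-3, 2, -2], [-2, 1, 0], [2, -1, 1]].
L⁴ = P·diag(81, 1296, 1296)·P⁻¹ = [[4941, -2430, 2430], [7290, -3564, 4860], [0, 0, 1296]].
The requested entry is -3564.

-3564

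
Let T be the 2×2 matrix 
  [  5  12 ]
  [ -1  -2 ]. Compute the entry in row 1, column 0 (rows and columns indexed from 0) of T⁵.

-31

Characteristic polynomial: r^2 - 3r + 2 = (r - 2)(r - 1), so the eigenvalues are 1, 2.
r=1: eigenvector (-3, 1).
r=2: eigenvector (4, -1).
P = [[-3, 4], [1, -1]], D = diag(1, 2), P⁻¹ = [[1, 4], [1, 3]].
T⁵ = P·diag(1, 32)·P⁻¹ = [[125, 372], [-31, -92]].
The requested entry is -31.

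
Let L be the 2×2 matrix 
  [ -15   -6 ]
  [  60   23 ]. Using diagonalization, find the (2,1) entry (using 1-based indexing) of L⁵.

86460

Characteristic polynomial: s^2 - 8s + 15 = (s - 5)(s - 3), so the eigenvalues are 3, 5.
s=3: eigenvector (1, -3).
s=5: eigenvector (-3, 10).
P = [[1, -3], [-3, 10]], D = diag(3, 5), P⁻¹ = [[10, 3], [3, 1]].
L⁵ = P·diag(243, 3125)·P⁻¹ = [[-25695, -8646], [86460, 29063]].
The requested entry is 86460.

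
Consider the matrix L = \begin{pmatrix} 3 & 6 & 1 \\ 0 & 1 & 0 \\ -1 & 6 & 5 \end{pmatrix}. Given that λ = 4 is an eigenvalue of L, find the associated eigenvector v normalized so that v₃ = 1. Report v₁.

1

L − 4I = [[-1, 6, 1], [0, -3, 0], [-1, 6, 1]].
Solving (L − 4I)v = 0 gives the eigenspace spanned by (1, 0, 1).
With v₃ = 1, v = (1, 0, 1), so v₁ = 1.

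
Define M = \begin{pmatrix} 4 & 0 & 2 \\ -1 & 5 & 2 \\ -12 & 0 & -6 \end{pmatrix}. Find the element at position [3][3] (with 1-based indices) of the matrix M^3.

Characteristic polynomial: t^3 - 3t^2 - 10t = t(t - 5)(t + 2), so the eigenvalues are -2, 0, 5.
t=0: eigenvector (1, 1, -2).
t=5: eigenvector (0, 1, 0).
t=-2: eigenvector (-1, -1, 3).
P = [[1, 0, -1], [1, 1, -1], [-2, 0, 3]], D = diag(0, 5, -2), P⁻¹ = [[3, 0, 1], [-1, 1, 0], [2, 0, 1]].
M³ = P·diag(0, 125, -8)·P⁻¹ = [[16, 0, 8], [-109, 125, 8], [-48, 0, -24]].
The requested entry is -24.

-24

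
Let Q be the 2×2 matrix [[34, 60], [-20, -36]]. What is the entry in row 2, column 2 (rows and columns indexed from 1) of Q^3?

-1056

Characteristic polynomial: r^2 + 2r - 24 = (r - 4)(r + 6), so the eigenvalues are -6, 4.
r=-6: eigenvector (-3, 2).
r=4: eigenvector (-2, 1).
P = [[-3, -2], [2, 1]], D = diag(-6, 4), P⁻¹ = [[1, 2], [-2, -3]].
Q³ = P·diag(-216, 64)·P⁻¹ = [[904, 1680], [-560, -1056]].
The requested entry is -1056.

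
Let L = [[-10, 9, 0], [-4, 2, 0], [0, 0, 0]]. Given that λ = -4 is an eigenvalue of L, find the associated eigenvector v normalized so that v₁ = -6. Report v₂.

L + 4I = [[-6, 9, 0], [-4, 6, 0], [0, 0, 4]].
Solving (L + 4I)v = 0 gives the eigenspace spanned by (-6, -4, 0).
With v₁ = -6, v = (-6, -4, 0), so v₂ = -4.

-4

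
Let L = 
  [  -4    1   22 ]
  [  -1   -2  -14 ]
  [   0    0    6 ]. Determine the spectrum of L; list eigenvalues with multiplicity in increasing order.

-3, -3, 6

Characteristic polynomial: p(s) = s^3 - 27s - 54 = (s - 6)(s + 3)^2.
Roots (with multiplicity): -3, -3, 6.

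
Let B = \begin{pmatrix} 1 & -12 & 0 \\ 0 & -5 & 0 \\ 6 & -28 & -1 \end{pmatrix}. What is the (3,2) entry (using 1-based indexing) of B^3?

Characteristic polynomial: μ^3 + 5μ^2 - μ - 5 = (μ - 1)(μ + 1)(μ + 5), so the eigenvalues are -5, -1, 1.
μ=1: eigenvector (1, 0, 3).
μ=-1: eigenvector (0, 0, 1).
μ=-5: eigenvector (2, 1, 4).
P = [[1, 0, 2], [0, 0, 1], [3, 1, 4]], D = diag(1, -1, -5), P⁻¹ = [[1, -2, 0], [-3, 2, 1], [0, 1, 0]].
B³ = P·diag(1, -1, -125)·P⁻¹ = [[1, -252, 0], [0, -125, 0], [6, -508, -1]].
The requested entry is -508.

-508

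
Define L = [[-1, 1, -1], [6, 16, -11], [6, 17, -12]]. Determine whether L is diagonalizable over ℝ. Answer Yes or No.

Characteristic polynomial: p(s) = s^3 - 3s^2 - 9s - 5 = (s - 5)(s + 1)^2.
s = -1 has algebraic multiplicity 2; rank(L + 1I) = 2, so geometric multiplicity = 1.
Geometric multiplicity < algebraic multiplicity, so L is not diagonalizable.

No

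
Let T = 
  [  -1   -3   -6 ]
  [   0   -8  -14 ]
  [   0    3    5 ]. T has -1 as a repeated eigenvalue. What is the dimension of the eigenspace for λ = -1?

2

T + 1I = [[0, -3, -6], [0, -7, -14], [0, 3, 6]].
This matrix has rank 1, so its null space has dimension 3 − 1 = 2.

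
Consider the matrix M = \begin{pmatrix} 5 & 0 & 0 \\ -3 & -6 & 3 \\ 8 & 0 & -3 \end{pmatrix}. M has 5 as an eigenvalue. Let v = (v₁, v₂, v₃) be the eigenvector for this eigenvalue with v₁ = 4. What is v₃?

M − 5I = [[0, 0, 0], [-3, -11, 3], [8, 0, -8]].
Solving (M − 5I)v = 0 gives the eigenspace spanned by (4, 0, 4).
With v₁ = 4, v = (4, 0, 4), so v₃ = 4.

4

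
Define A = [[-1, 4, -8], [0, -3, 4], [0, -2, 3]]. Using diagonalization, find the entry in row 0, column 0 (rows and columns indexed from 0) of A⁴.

1

Characteristic polynomial: t^3 + t^2 - t - 1 = (t - 1)(t + 1)^2, so the eigenvalues are -1, -1, 1.
t=-1: eigenvector (1, 0, 0).
t=-1: eigenvector (0, -2, -1).
t=1: eigenvector (-2, 1, 1).
P = [[1, 0, -2], [0, -2, 1], [0, -1, 1]], D = diag(-1, -1, 1), P⁻¹ = [[1, -2, 4], [0, -1, 1], [0, -1, 2]].
A⁴ = P·diag(1, 1, 1)·P⁻¹ = [[1, 0, 0], [0, 1, 0], [0, 0, 1]].
The requested entry is 1.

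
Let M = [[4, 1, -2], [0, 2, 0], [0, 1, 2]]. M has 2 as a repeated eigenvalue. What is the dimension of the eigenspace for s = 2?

M − 2I = [[2, 1, -2], [0, 0, 0], [0, 1, 0]].
This matrix has rank 2, so its null space has dimension 3 − 2 = 1.

1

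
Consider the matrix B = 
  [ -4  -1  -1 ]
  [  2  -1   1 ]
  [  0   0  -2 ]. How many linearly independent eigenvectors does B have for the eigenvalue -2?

B + 2I = [[-2, -1, -1], [2, 1, 1], [0, 0, 0]].
This matrix has rank 1, so its null space has dimension 3 − 1 = 2.

2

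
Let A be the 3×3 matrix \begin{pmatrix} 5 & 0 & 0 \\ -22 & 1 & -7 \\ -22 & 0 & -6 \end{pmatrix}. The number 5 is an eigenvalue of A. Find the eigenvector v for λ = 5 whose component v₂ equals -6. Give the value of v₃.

A − 5I = [[0, 0, 0], [-22, -4, -7], [-22, 0, -11]].
Solving (A − 5I)v = 0 gives the eigenspace spanned by (3, -6, -6).
With v₂ = -6, v = (3, -6, -6), so v₃ = -6.

-6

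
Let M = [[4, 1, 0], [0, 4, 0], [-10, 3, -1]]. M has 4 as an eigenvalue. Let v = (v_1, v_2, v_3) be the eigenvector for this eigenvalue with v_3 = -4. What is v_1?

2

M − 4I = [[0, 1, 0], [0, 0, 0], [-10, 3, -5]].
Solving (M − 4I)v = 0 gives the eigenspace spanned by (2, 0, -4).
With v_3 = -4, v = (2, 0, -4), so v_1 = 2.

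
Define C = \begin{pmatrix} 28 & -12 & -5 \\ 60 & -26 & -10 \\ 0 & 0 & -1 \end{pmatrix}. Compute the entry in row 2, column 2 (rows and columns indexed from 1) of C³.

Characteristic polynomial: r^3 - r^2 - 10r - 8 = (r - 4)(r + 1)(r + 2), so the eigenvalues are -2, -1, 4.
r=4: eigenvector (1, 2, 0).
r=-2: eigenvector (2, 5, 0).
r=-1: eigenvector (1, 2, 1).
P = [[1, 2, 1], [2, 5, 2], [0, 0, 1]], D = diag(4, -2, -1), P⁻¹ = [[5, -2, -1], [-2, 1, 0], [0, 0, 1]].
C³ = P·diag(64, -8, -1)·P⁻¹ = [[352, -144, -65], [720, -296, -130], [0, 0, -1]].
The requested entry is -296.

-296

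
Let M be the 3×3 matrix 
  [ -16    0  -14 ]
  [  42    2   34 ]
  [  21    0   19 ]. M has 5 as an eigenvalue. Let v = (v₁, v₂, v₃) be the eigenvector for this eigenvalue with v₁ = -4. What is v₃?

6

M − 5I = [[-21, 0, -14], [42, -3, 34], [21, 0, 14]].
Solving (M − 5I)v = 0 gives the eigenspace spanned by (-4, 12, 6).
With v₁ = -4, v = (-4, 12, 6), so v₃ = 6.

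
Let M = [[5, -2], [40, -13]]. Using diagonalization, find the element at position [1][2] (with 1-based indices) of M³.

-98

Characteristic polynomial: λ^2 + 8λ + 15 = (λ + 3)(λ + 5), so the eigenvalues are -5, -3.
λ=-3: eigenvector (1, 4).
λ=-5: eigenvector (1, 5).
P = [[1, 1], [4, 5]], D = diag(-3, -5), P⁻¹ = [[5, -1], [-4, 1]].
M³ = P·diag(-27, -125)·P⁻¹ = [[365, -98], [1960, -517]].
The requested entry is -98.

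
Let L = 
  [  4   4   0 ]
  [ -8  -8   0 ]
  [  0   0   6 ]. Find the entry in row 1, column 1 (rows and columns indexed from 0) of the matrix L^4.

Characteristic polynomial: t^3 - 2t^2 - 24t = t(t - 6)(t + 4), so the eigenvalues are -4, 0, 6.
t=-4: eigenvector (-1, 2, 0).
t=0: eigenvector (-1, 1, 0).
t=6: eigenvector (0, 0, 1).
P = [[-1, -1, 0], [2, 1, 0], [0, 0, 1]], D = diag(-4, 0, 6), P⁻¹ = [[1, 1, 0], [-2, -1, 0], [0, 0, 1]].
L⁴ = P·diag(256, 0, 1296)·P⁻¹ = [[-256, -256, 0], [512, 512, 0], [0, 0, 1296]].
The requested entry is 512.

512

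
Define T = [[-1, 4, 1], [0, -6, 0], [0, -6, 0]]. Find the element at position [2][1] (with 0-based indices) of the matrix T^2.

36

Characteristic polynomial: μ^3 + 7μ^2 + 6μ = μ(μ + 1)(μ + 6), so the eigenvalues are -6, -1, 0.
μ=-1: eigenvector (1, 0, 0).
μ=-6: eigenvector (-1, 1, 1).
μ=0: eigenvector (1, 0, 1).
P = [[1, -1, 1], [0, 1, 0], [0, 1, 1]], D = diag(-1, -6, 0), P⁻¹ = [[1, 2, -1], [0, 1, 0], [0, -1, 1]].
T² = P·diag(1, 36, 0)·P⁻¹ = [[1, -34, -1], [0, 36, 0], [0, 36, 0]].
The requested entry is 36.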